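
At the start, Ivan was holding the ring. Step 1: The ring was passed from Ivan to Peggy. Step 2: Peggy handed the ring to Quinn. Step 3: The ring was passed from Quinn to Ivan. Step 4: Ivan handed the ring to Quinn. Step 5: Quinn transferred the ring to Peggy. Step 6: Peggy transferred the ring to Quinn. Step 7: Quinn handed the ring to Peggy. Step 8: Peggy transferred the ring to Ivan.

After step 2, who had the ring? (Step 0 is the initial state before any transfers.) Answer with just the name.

Answer: Quinn

Derivation:
Tracking the ring holder through step 2:
After step 0 (start): Ivan
After step 1: Peggy
After step 2: Quinn

At step 2, the holder is Quinn.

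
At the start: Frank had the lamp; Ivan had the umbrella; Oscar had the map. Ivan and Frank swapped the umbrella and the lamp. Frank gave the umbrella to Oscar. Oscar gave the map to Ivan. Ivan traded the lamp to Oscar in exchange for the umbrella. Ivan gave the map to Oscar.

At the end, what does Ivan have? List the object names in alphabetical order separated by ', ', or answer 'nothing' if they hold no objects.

Answer: umbrella

Derivation:
Tracking all object holders:
Start: lamp:Frank, umbrella:Ivan, map:Oscar
Event 1 (swap umbrella<->lamp: now umbrella:Frank, lamp:Ivan). State: lamp:Ivan, umbrella:Frank, map:Oscar
Event 2 (give umbrella: Frank -> Oscar). State: lamp:Ivan, umbrella:Oscar, map:Oscar
Event 3 (give map: Oscar -> Ivan). State: lamp:Ivan, umbrella:Oscar, map:Ivan
Event 4 (swap lamp<->umbrella: now lamp:Oscar, umbrella:Ivan). State: lamp:Oscar, umbrella:Ivan, map:Ivan
Event 5 (give map: Ivan -> Oscar). State: lamp:Oscar, umbrella:Ivan, map:Oscar

Final state: lamp:Oscar, umbrella:Ivan, map:Oscar
Ivan holds: umbrella.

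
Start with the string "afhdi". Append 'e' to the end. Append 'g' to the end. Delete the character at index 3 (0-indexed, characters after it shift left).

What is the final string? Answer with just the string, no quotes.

Applying each edit step by step:
Start: "afhdi"
Op 1 (append 'e'): "afhdi" -> "afhdie"
Op 2 (append 'g'): "afhdie" -> "afhdieg"
Op 3 (delete idx 3 = 'd'): "afhdieg" -> "afhieg"

Answer: afhieg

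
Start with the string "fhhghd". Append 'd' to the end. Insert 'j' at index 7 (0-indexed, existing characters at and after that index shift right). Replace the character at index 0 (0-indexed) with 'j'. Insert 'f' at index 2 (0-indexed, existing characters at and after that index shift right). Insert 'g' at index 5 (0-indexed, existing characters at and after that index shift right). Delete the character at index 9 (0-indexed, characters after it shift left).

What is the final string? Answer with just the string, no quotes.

Answer: jhfhgghdd

Derivation:
Applying each edit step by step:
Start: "fhhghd"
Op 1 (append 'd'): "fhhghd" -> "fhhghdd"
Op 2 (insert 'j' at idx 7): "fhhghdd" -> "fhhghddj"
Op 3 (replace idx 0: 'f' -> 'j'): "fhhghddj" -> "jhhghddj"
Op 4 (insert 'f' at idx 2): "jhhghddj" -> "jhfhghddj"
Op 5 (insert 'g' at idx 5): "jhfhghddj" -> "jhfhgghddj"
Op 6 (delete idx 9 = 'j'): "jhfhgghddj" -> "jhfhgghdd"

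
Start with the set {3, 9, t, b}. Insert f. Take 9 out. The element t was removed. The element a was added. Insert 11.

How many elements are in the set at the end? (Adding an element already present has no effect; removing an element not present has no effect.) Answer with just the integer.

Answer: 5

Derivation:
Tracking the set through each operation:
Start: {3, 9, b, t}
Event 1 (add f): added. Set: {3, 9, b, f, t}
Event 2 (remove 9): removed. Set: {3, b, f, t}
Event 3 (remove t): removed. Set: {3, b, f}
Event 4 (add a): added. Set: {3, a, b, f}
Event 5 (add 11): added. Set: {11, 3, a, b, f}

Final set: {11, 3, a, b, f} (size 5)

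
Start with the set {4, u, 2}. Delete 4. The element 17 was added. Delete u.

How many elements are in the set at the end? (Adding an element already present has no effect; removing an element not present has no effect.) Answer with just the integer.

Answer: 2

Derivation:
Tracking the set through each operation:
Start: {2, 4, u}
Event 1 (remove 4): removed. Set: {2, u}
Event 2 (add 17): added. Set: {17, 2, u}
Event 3 (remove u): removed. Set: {17, 2}

Final set: {17, 2} (size 2)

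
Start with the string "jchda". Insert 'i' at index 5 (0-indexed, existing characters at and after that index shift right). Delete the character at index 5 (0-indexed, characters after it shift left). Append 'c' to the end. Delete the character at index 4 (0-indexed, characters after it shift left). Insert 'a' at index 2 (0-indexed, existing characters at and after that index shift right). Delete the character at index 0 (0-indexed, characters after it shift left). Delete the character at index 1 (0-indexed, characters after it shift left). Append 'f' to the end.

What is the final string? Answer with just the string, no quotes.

Applying each edit step by step:
Start: "jchda"
Op 1 (insert 'i' at idx 5): "jchda" -> "jchdai"
Op 2 (delete idx 5 = 'i'): "jchdai" -> "jchda"
Op 3 (append 'c'): "jchda" -> "jchdac"
Op 4 (delete idx 4 = 'a'): "jchdac" -> "jchdc"
Op 5 (insert 'a' at idx 2): "jchdc" -> "jcahdc"
Op 6 (delete idx 0 = 'j'): "jcahdc" -> "cahdc"
Op 7 (delete idx 1 = 'a'): "cahdc" -> "chdc"
Op 8 (append 'f'): "chdc" -> "chdcf"

Answer: chdcf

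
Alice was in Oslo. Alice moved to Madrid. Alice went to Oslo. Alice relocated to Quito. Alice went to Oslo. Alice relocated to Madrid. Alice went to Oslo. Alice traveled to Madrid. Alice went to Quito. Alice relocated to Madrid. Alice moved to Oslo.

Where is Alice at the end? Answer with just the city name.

Answer: Oslo

Derivation:
Tracking Alice's location:
Start: Alice is in Oslo.
After move 1: Oslo -> Madrid. Alice is in Madrid.
After move 2: Madrid -> Oslo. Alice is in Oslo.
After move 3: Oslo -> Quito. Alice is in Quito.
After move 4: Quito -> Oslo. Alice is in Oslo.
After move 5: Oslo -> Madrid. Alice is in Madrid.
After move 6: Madrid -> Oslo. Alice is in Oslo.
After move 7: Oslo -> Madrid. Alice is in Madrid.
After move 8: Madrid -> Quito. Alice is in Quito.
After move 9: Quito -> Madrid. Alice is in Madrid.
After move 10: Madrid -> Oslo. Alice is in Oslo.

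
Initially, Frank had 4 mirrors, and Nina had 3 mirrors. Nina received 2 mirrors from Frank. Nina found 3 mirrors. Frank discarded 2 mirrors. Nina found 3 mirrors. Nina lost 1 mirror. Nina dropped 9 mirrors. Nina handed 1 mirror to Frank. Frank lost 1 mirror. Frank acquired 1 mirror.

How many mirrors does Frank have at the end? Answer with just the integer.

Tracking counts step by step:
Start: Frank=4, Nina=3
Event 1 (Frank -> Nina, 2): Frank: 4 -> 2, Nina: 3 -> 5. State: Frank=2, Nina=5
Event 2 (Nina +3): Nina: 5 -> 8. State: Frank=2, Nina=8
Event 3 (Frank -2): Frank: 2 -> 0. State: Frank=0, Nina=8
Event 4 (Nina +3): Nina: 8 -> 11. State: Frank=0, Nina=11
Event 5 (Nina -1): Nina: 11 -> 10. State: Frank=0, Nina=10
Event 6 (Nina -9): Nina: 10 -> 1. State: Frank=0, Nina=1
Event 7 (Nina -> Frank, 1): Nina: 1 -> 0, Frank: 0 -> 1. State: Frank=1, Nina=0
Event 8 (Frank -1): Frank: 1 -> 0. State: Frank=0, Nina=0
Event 9 (Frank +1): Frank: 0 -> 1. State: Frank=1, Nina=0

Frank's final count: 1

Answer: 1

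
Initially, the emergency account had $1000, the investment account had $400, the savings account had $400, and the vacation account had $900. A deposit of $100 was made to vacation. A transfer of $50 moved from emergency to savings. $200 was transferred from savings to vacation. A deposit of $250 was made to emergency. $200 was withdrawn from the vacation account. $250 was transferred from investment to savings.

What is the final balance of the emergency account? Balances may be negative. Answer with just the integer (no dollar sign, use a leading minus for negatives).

Answer: 1200

Derivation:
Tracking account balances step by step:
Start: emergency=1000, investment=400, savings=400, vacation=900
Event 1 (deposit 100 to vacation): vacation: 900 + 100 = 1000. Balances: emergency=1000, investment=400, savings=400, vacation=1000
Event 2 (transfer 50 emergency -> savings): emergency: 1000 - 50 = 950, savings: 400 + 50 = 450. Balances: emergency=950, investment=400, savings=450, vacation=1000
Event 3 (transfer 200 savings -> vacation): savings: 450 - 200 = 250, vacation: 1000 + 200 = 1200. Balances: emergency=950, investment=400, savings=250, vacation=1200
Event 4 (deposit 250 to emergency): emergency: 950 + 250 = 1200. Balances: emergency=1200, investment=400, savings=250, vacation=1200
Event 5 (withdraw 200 from vacation): vacation: 1200 - 200 = 1000. Balances: emergency=1200, investment=400, savings=250, vacation=1000
Event 6 (transfer 250 investment -> savings): investment: 400 - 250 = 150, savings: 250 + 250 = 500. Balances: emergency=1200, investment=150, savings=500, vacation=1000

Final balance of emergency: 1200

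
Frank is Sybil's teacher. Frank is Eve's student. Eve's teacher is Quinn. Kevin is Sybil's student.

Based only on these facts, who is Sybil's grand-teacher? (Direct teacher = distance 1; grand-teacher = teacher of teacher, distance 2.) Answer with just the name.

Reconstructing the teacher chain from the given facts:
  Quinn -> Eve -> Frank -> Sybil -> Kevin
(each arrow means 'teacher of the next')
Positions in the chain (0 = top):
  position of Quinn: 0
  position of Eve: 1
  position of Frank: 2
  position of Sybil: 3
  position of Kevin: 4

Sybil is at position 3; the grand-teacher is 2 steps up the chain, i.e. position 1: Eve.

Answer: Eve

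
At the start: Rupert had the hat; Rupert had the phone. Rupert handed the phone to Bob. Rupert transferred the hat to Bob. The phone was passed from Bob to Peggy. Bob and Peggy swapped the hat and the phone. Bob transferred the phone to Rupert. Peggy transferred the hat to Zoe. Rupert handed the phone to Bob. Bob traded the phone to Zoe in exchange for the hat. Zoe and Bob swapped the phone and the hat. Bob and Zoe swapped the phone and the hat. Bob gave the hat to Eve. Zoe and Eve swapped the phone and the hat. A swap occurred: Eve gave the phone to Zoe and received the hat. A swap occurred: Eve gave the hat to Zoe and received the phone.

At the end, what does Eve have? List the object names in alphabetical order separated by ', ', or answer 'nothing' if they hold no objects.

Tracking all object holders:
Start: hat:Rupert, phone:Rupert
Event 1 (give phone: Rupert -> Bob). State: hat:Rupert, phone:Bob
Event 2 (give hat: Rupert -> Bob). State: hat:Bob, phone:Bob
Event 3 (give phone: Bob -> Peggy). State: hat:Bob, phone:Peggy
Event 4 (swap hat<->phone: now hat:Peggy, phone:Bob). State: hat:Peggy, phone:Bob
Event 5 (give phone: Bob -> Rupert). State: hat:Peggy, phone:Rupert
Event 6 (give hat: Peggy -> Zoe). State: hat:Zoe, phone:Rupert
Event 7 (give phone: Rupert -> Bob). State: hat:Zoe, phone:Bob
Event 8 (swap phone<->hat: now phone:Zoe, hat:Bob). State: hat:Bob, phone:Zoe
Event 9 (swap phone<->hat: now phone:Bob, hat:Zoe). State: hat:Zoe, phone:Bob
Event 10 (swap phone<->hat: now phone:Zoe, hat:Bob). State: hat:Bob, phone:Zoe
Event 11 (give hat: Bob -> Eve). State: hat:Eve, phone:Zoe
Event 12 (swap phone<->hat: now phone:Eve, hat:Zoe). State: hat:Zoe, phone:Eve
Event 13 (swap phone<->hat: now phone:Zoe, hat:Eve). State: hat:Eve, phone:Zoe
Event 14 (swap hat<->phone: now hat:Zoe, phone:Eve). State: hat:Zoe, phone:Eve

Final state: hat:Zoe, phone:Eve
Eve holds: phone.

Answer: phone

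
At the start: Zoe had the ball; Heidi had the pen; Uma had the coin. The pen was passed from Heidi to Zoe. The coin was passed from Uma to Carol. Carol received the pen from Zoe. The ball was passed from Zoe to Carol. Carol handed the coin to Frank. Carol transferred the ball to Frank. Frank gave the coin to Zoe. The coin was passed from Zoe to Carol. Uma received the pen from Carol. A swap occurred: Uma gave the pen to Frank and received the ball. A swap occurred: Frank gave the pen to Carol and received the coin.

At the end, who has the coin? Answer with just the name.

Answer: Frank

Derivation:
Tracking all object holders:
Start: ball:Zoe, pen:Heidi, coin:Uma
Event 1 (give pen: Heidi -> Zoe). State: ball:Zoe, pen:Zoe, coin:Uma
Event 2 (give coin: Uma -> Carol). State: ball:Zoe, pen:Zoe, coin:Carol
Event 3 (give pen: Zoe -> Carol). State: ball:Zoe, pen:Carol, coin:Carol
Event 4 (give ball: Zoe -> Carol). State: ball:Carol, pen:Carol, coin:Carol
Event 5 (give coin: Carol -> Frank). State: ball:Carol, pen:Carol, coin:Frank
Event 6 (give ball: Carol -> Frank). State: ball:Frank, pen:Carol, coin:Frank
Event 7 (give coin: Frank -> Zoe). State: ball:Frank, pen:Carol, coin:Zoe
Event 8 (give coin: Zoe -> Carol). State: ball:Frank, pen:Carol, coin:Carol
Event 9 (give pen: Carol -> Uma). State: ball:Frank, pen:Uma, coin:Carol
Event 10 (swap pen<->ball: now pen:Frank, ball:Uma). State: ball:Uma, pen:Frank, coin:Carol
Event 11 (swap pen<->coin: now pen:Carol, coin:Frank). State: ball:Uma, pen:Carol, coin:Frank

Final state: ball:Uma, pen:Carol, coin:Frank
The coin is held by Frank.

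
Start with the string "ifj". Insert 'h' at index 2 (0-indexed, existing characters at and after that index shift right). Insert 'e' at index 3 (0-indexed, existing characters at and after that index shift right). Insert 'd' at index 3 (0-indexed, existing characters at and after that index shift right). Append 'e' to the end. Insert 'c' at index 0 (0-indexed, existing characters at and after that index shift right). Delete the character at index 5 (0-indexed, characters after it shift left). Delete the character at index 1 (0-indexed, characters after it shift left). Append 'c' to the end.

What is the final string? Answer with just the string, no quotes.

Answer: cfhdjec

Derivation:
Applying each edit step by step:
Start: "ifj"
Op 1 (insert 'h' at idx 2): "ifj" -> "ifhj"
Op 2 (insert 'e' at idx 3): "ifhj" -> "ifhej"
Op 3 (insert 'd' at idx 3): "ifhej" -> "ifhdej"
Op 4 (append 'e'): "ifhdej" -> "ifhdeje"
Op 5 (insert 'c' at idx 0): "ifhdeje" -> "cifhdeje"
Op 6 (delete idx 5 = 'e'): "cifhdeje" -> "cifhdje"
Op 7 (delete idx 1 = 'i'): "cifhdje" -> "cfhdje"
Op 8 (append 'c'): "cfhdje" -> "cfhdjec"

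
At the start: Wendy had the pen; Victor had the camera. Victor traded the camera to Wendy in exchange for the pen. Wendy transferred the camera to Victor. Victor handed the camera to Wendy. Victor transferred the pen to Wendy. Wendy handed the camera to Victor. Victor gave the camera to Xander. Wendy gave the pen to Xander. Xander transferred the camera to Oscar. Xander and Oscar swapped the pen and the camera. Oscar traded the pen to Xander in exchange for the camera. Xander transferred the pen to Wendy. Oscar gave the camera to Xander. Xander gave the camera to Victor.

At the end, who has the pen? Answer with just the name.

Answer: Wendy

Derivation:
Tracking all object holders:
Start: pen:Wendy, camera:Victor
Event 1 (swap camera<->pen: now camera:Wendy, pen:Victor). State: pen:Victor, camera:Wendy
Event 2 (give camera: Wendy -> Victor). State: pen:Victor, camera:Victor
Event 3 (give camera: Victor -> Wendy). State: pen:Victor, camera:Wendy
Event 4 (give pen: Victor -> Wendy). State: pen:Wendy, camera:Wendy
Event 5 (give camera: Wendy -> Victor). State: pen:Wendy, camera:Victor
Event 6 (give camera: Victor -> Xander). State: pen:Wendy, camera:Xander
Event 7 (give pen: Wendy -> Xander). State: pen:Xander, camera:Xander
Event 8 (give camera: Xander -> Oscar). State: pen:Xander, camera:Oscar
Event 9 (swap pen<->camera: now pen:Oscar, camera:Xander). State: pen:Oscar, camera:Xander
Event 10 (swap pen<->camera: now pen:Xander, camera:Oscar). State: pen:Xander, camera:Oscar
Event 11 (give pen: Xander -> Wendy). State: pen:Wendy, camera:Oscar
Event 12 (give camera: Oscar -> Xander). State: pen:Wendy, camera:Xander
Event 13 (give camera: Xander -> Victor). State: pen:Wendy, camera:Victor

Final state: pen:Wendy, camera:Victor
The pen is held by Wendy.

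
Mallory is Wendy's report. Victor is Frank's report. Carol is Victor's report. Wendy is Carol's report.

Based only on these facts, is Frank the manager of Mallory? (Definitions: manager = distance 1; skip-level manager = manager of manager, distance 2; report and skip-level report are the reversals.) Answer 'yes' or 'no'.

Answer: no

Derivation:
Reconstructing the manager chain from the given facts:
  Frank -> Victor -> Carol -> Wendy -> Mallory
(each arrow means 'manager of the next')
Positions in the chain (0 = top):
  position of Frank: 0
  position of Victor: 1
  position of Carol: 2
  position of Wendy: 3
  position of Mallory: 4

Frank is at position 0, Mallory is at position 4; signed distance (j - i) = 4.
'manager' requires j - i = 1. Actual distance is 4, so the relation does NOT hold.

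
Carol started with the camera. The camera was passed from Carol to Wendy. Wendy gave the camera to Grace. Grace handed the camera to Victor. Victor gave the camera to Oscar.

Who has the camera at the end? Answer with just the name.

Tracking the camera through each event:
Start: Carol has the camera.
After event 1: Wendy has the camera.
After event 2: Grace has the camera.
After event 3: Victor has the camera.
After event 4: Oscar has the camera.

Answer: Oscar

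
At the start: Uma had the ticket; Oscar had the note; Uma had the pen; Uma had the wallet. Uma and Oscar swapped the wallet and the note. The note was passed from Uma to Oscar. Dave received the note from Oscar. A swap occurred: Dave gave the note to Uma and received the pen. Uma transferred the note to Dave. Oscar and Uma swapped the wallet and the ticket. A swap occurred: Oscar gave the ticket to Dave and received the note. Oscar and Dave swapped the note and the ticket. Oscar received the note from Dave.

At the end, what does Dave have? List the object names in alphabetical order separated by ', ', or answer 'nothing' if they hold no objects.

Tracking all object holders:
Start: ticket:Uma, note:Oscar, pen:Uma, wallet:Uma
Event 1 (swap wallet<->note: now wallet:Oscar, note:Uma). State: ticket:Uma, note:Uma, pen:Uma, wallet:Oscar
Event 2 (give note: Uma -> Oscar). State: ticket:Uma, note:Oscar, pen:Uma, wallet:Oscar
Event 3 (give note: Oscar -> Dave). State: ticket:Uma, note:Dave, pen:Uma, wallet:Oscar
Event 4 (swap note<->pen: now note:Uma, pen:Dave). State: ticket:Uma, note:Uma, pen:Dave, wallet:Oscar
Event 5 (give note: Uma -> Dave). State: ticket:Uma, note:Dave, pen:Dave, wallet:Oscar
Event 6 (swap wallet<->ticket: now wallet:Uma, ticket:Oscar). State: ticket:Oscar, note:Dave, pen:Dave, wallet:Uma
Event 7 (swap ticket<->note: now ticket:Dave, note:Oscar). State: ticket:Dave, note:Oscar, pen:Dave, wallet:Uma
Event 8 (swap note<->ticket: now note:Dave, ticket:Oscar). State: ticket:Oscar, note:Dave, pen:Dave, wallet:Uma
Event 9 (give note: Dave -> Oscar). State: ticket:Oscar, note:Oscar, pen:Dave, wallet:Uma

Final state: ticket:Oscar, note:Oscar, pen:Dave, wallet:Uma
Dave holds: pen.

Answer: pen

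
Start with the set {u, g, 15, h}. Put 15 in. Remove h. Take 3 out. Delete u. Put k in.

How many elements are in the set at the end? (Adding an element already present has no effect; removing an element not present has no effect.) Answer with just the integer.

Answer: 3

Derivation:
Tracking the set through each operation:
Start: {15, g, h, u}
Event 1 (add 15): already present, no change. Set: {15, g, h, u}
Event 2 (remove h): removed. Set: {15, g, u}
Event 3 (remove 3): not present, no change. Set: {15, g, u}
Event 4 (remove u): removed. Set: {15, g}
Event 5 (add k): added. Set: {15, g, k}

Final set: {15, g, k} (size 3)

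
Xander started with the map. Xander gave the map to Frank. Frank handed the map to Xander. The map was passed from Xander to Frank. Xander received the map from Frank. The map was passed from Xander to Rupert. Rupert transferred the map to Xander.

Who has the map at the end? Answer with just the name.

Tracking the map through each event:
Start: Xander has the map.
After event 1: Frank has the map.
After event 2: Xander has the map.
After event 3: Frank has the map.
After event 4: Xander has the map.
After event 5: Rupert has the map.
After event 6: Xander has the map.

Answer: Xander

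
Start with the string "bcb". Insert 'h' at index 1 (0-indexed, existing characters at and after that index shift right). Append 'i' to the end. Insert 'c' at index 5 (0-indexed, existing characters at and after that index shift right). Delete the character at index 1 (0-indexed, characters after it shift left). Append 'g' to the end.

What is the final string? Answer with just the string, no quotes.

Applying each edit step by step:
Start: "bcb"
Op 1 (insert 'h' at idx 1): "bcb" -> "bhcb"
Op 2 (append 'i'): "bhcb" -> "bhcbi"
Op 3 (insert 'c' at idx 5): "bhcbi" -> "bhcbic"
Op 4 (delete idx 1 = 'h'): "bhcbic" -> "bcbic"
Op 5 (append 'g'): "bcbic" -> "bcbicg"

Answer: bcbicg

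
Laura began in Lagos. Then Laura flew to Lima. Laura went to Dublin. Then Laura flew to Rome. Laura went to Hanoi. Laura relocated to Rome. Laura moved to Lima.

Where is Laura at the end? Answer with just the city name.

Answer: Lima

Derivation:
Tracking Laura's location:
Start: Laura is in Lagos.
After move 1: Lagos -> Lima. Laura is in Lima.
After move 2: Lima -> Dublin. Laura is in Dublin.
After move 3: Dublin -> Rome. Laura is in Rome.
After move 4: Rome -> Hanoi. Laura is in Hanoi.
After move 5: Hanoi -> Rome. Laura is in Rome.
After move 6: Rome -> Lima. Laura is in Lima.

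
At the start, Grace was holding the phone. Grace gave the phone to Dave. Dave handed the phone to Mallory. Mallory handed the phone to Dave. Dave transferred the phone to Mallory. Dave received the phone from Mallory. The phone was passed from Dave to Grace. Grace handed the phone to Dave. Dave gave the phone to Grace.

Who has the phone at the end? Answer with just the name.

Tracking the phone through each event:
Start: Grace has the phone.
After event 1: Dave has the phone.
After event 2: Mallory has the phone.
After event 3: Dave has the phone.
After event 4: Mallory has the phone.
After event 5: Dave has the phone.
After event 6: Grace has the phone.
After event 7: Dave has the phone.
After event 8: Grace has the phone.

Answer: Grace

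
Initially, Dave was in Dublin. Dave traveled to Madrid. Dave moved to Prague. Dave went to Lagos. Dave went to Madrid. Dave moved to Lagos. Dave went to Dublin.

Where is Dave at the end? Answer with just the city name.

Tracking Dave's location:
Start: Dave is in Dublin.
After move 1: Dublin -> Madrid. Dave is in Madrid.
After move 2: Madrid -> Prague. Dave is in Prague.
After move 3: Prague -> Lagos. Dave is in Lagos.
After move 4: Lagos -> Madrid. Dave is in Madrid.
After move 5: Madrid -> Lagos. Dave is in Lagos.
After move 6: Lagos -> Dublin. Dave is in Dublin.

Answer: Dublin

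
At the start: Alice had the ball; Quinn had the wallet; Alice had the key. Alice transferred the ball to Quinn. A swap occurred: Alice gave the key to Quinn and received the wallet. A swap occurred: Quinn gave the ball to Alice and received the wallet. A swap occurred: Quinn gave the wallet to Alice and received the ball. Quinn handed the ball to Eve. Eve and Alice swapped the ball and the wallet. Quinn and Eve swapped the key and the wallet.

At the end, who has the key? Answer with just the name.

Answer: Eve

Derivation:
Tracking all object holders:
Start: ball:Alice, wallet:Quinn, key:Alice
Event 1 (give ball: Alice -> Quinn). State: ball:Quinn, wallet:Quinn, key:Alice
Event 2 (swap key<->wallet: now key:Quinn, wallet:Alice). State: ball:Quinn, wallet:Alice, key:Quinn
Event 3 (swap ball<->wallet: now ball:Alice, wallet:Quinn). State: ball:Alice, wallet:Quinn, key:Quinn
Event 4 (swap wallet<->ball: now wallet:Alice, ball:Quinn). State: ball:Quinn, wallet:Alice, key:Quinn
Event 5 (give ball: Quinn -> Eve). State: ball:Eve, wallet:Alice, key:Quinn
Event 6 (swap ball<->wallet: now ball:Alice, wallet:Eve). State: ball:Alice, wallet:Eve, key:Quinn
Event 7 (swap key<->wallet: now key:Eve, wallet:Quinn). State: ball:Alice, wallet:Quinn, key:Eve

Final state: ball:Alice, wallet:Quinn, key:Eve
The key is held by Eve.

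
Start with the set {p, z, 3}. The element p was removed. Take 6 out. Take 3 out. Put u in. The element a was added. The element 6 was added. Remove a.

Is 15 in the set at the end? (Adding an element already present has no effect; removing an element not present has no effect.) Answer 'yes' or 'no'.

Answer: no

Derivation:
Tracking the set through each operation:
Start: {3, p, z}
Event 1 (remove p): removed. Set: {3, z}
Event 2 (remove 6): not present, no change. Set: {3, z}
Event 3 (remove 3): removed. Set: {z}
Event 4 (add u): added. Set: {u, z}
Event 5 (add a): added. Set: {a, u, z}
Event 6 (add 6): added. Set: {6, a, u, z}
Event 7 (remove a): removed. Set: {6, u, z}

Final set: {6, u, z} (size 3)
15 is NOT in the final set.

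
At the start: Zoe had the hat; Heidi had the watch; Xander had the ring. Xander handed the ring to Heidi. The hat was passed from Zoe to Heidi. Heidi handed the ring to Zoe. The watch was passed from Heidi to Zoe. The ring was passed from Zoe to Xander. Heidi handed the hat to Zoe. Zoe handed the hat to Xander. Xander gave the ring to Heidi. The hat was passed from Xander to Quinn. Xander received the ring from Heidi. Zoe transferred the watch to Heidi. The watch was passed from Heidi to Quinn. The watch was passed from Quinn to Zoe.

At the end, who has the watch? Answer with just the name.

Answer: Zoe

Derivation:
Tracking all object holders:
Start: hat:Zoe, watch:Heidi, ring:Xander
Event 1 (give ring: Xander -> Heidi). State: hat:Zoe, watch:Heidi, ring:Heidi
Event 2 (give hat: Zoe -> Heidi). State: hat:Heidi, watch:Heidi, ring:Heidi
Event 3 (give ring: Heidi -> Zoe). State: hat:Heidi, watch:Heidi, ring:Zoe
Event 4 (give watch: Heidi -> Zoe). State: hat:Heidi, watch:Zoe, ring:Zoe
Event 5 (give ring: Zoe -> Xander). State: hat:Heidi, watch:Zoe, ring:Xander
Event 6 (give hat: Heidi -> Zoe). State: hat:Zoe, watch:Zoe, ring:Xander
Event 7 (give hat: Zoe -> Xander). State: hat:Xander, watch:Zoe, ring:Xander
Event 8 (give ring: Xander -> Heidi). State: hat:Xander, watch:Zoe, ring:Heidi
Event 9 (give hat: Xander -> Quinn). State: hat:Quinn, watch:Zoe, ring:Heidi
Event 10 (give ring: Heidi -> Xander). State: hat:Quinn, watch:Zoe, ring:Xander
Event 11 (give watch: Zoe -> Heidi). State: hat:Quinn, watch:Heidi, ring:Xander
Event 12 (give watch: Heidi -> Quinn). State: hat:Quinn, watch:Quinn, ring:Xander
Event 13 (give watch: Quinn -> Zoe). State: hat:Quinn, watch:Zoe, ring:Xander

Final state: hat:Quinn, watch:Zoe, ring:Xander
The watch is held by Zoe.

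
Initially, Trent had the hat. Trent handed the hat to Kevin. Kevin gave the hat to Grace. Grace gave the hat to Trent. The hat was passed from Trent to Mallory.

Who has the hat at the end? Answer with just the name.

Tracking the hat through each event:
Start: Trent has the hat.
After event 1: Kevin has the hat.
After event 2: Grace has the hat.
After event 3: Trent has the hat.
After event 4: Mallory has the hat.

Answer: Mallory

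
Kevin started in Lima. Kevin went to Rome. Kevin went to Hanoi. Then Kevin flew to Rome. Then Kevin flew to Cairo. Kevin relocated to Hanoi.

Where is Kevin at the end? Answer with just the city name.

Answer: Hanoi

Derivation:
Tracking Kevin's location:
Start: Kevin is in Lima.
After move 1: Lima -> Rome. Kevin is in Rome.
After move 2: Rome -> Hanoi. Kevin is in Hanoi.
After move 3: Hanoi -> Rome. Kevin is in Rome.
After move 4: Rome -> Cairo. Kevin is in Cairo.
After move 5: Cairo -> Hanoi. Kevin is in Hanoi.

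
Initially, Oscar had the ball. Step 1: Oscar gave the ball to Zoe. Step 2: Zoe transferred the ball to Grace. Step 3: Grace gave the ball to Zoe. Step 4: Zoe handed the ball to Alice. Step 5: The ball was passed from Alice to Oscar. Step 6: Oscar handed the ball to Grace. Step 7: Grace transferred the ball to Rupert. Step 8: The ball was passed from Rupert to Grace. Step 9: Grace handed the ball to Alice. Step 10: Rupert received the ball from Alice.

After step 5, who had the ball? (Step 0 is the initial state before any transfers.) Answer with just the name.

Answer: Oscar

Derivation:
Tracking the ball holder through step 5:
After step 0 (start): Oscar
After step 1: Zoe
After step 2: Grace
After step 3: Zoe
After step 4: Alice
After step 5: Oscar

At step 5, the holder is Oscar.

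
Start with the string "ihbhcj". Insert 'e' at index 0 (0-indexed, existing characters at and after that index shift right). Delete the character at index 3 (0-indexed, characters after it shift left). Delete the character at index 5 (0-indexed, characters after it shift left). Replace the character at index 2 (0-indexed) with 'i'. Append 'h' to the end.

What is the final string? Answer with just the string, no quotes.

Applying each edit step by step:
Start: "ihbhcj"
Op 1 (insert 'e' at idx 0): "ihbhcj" -> "eihbhcj"
Op 2 (delete idx 3 = 'b'): "eihbhcj" -> "eihhcj"
Op 3 (delete idx 5 = 'j'): "eihhcj" -> "eihhc"
Op 4 (replace idx 2: 'h' -> 'i'): "eihhc" -> "eiihc"
Op 5 (append 'h'): "eiihc" -> "eiihch"

Answer: eiihch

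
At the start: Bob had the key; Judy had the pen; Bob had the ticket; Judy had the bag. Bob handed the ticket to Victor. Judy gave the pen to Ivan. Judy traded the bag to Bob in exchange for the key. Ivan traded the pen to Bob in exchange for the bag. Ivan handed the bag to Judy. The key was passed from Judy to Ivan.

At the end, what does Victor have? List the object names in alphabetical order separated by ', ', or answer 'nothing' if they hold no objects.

Tracking all object holders:
Start: key:Bob, pen:Judy, ticket:Bob, bag:Judy
Event 1 (give ticket: Bob -> Victor). State: key:Bob, pen:Judy, ticket:Victor, bag:Judy
Event 2 (give pen: Judy -> Ivan). State: key:Bob, pen:Ivan, ticket:Victor, bag:Judy
Event 3 (swap bag<->key: now bag:Bob, key:Judy). State: key:Judy, pen:Ivan, ticket:Victor, bag:Bob
Event 4 (swap pen<->bag: now pen:Bob, bag:Ivan). State: key:Judy, pen:Bob, ticket:Victor, bag:Ivan
Event 5 (give bag: Ivan -> Judy). State: key:Judy, pen:Bob, ticket:Victor, bag:Judy
Event 6 (give key: Judy -> Ivan). State: key:Ivan, pen:Bob, ticket:Victor, bag:Judy

Final state: key:Ivan, pen:Bob, ticket:Victor, bag:Judy
Victor holds: ticket.

Answer: ticket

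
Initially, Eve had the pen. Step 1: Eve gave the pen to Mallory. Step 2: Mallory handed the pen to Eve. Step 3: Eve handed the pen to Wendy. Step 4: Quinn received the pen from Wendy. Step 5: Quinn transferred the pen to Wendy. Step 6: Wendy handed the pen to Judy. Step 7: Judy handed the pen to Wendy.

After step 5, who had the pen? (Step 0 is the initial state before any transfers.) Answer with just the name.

Tracking the pen holder through step 5:
After step 0 (start): Eve
After step 1: Mallory
After step 2: Eve
After step 3: Wendy
After step 4: Quinn
After step 5: Wendy

At step 5, the holder is Wendy.

Answer: Wendy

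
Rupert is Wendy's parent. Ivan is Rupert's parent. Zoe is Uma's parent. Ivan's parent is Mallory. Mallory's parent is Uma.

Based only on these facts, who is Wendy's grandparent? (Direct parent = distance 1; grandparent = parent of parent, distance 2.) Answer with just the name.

Answer: Ivan

Derivation:
Reconstructing the parent chain from the given facts:
  Zoe -> Uma -> Mallory -> Ivan -> Rupert -> Wendy
(each arrow means 'parent of the next')
Positions in the chain (0 = top):
  position of Zoe: 0
  position of Uma: 1
  position of Mallory: 2
  position of Ivan: 3
  position of Rupert: 4
  position of Wendy: 5

Wendy is at position 5; the grandparent is 2 steps up the chain, i.e. position 3: Ivan.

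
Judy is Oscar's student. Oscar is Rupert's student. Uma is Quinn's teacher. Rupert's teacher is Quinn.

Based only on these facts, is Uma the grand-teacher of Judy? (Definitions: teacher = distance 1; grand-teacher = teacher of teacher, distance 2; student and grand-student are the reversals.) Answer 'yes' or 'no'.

Answer: no

Derivation:
Reconstructing the teacher chain from the given facts:
  Uma -> Quinn -> Rupert -> Oscar -> Judy
(each arrow means 'teacher of the next')
Positions in the chain (0 = top):
  position of Uma: 0
  position of Quinn: 1
  position of Rupert: 2
  position of Oscar: 3
  position of Judy: 4

Uma is at position 0, Judy is at position 4; signed distance (j - i) = 4.
'grand-teacher' requires j - i = 2. Actual distance is 4, so the relation does NOT hold.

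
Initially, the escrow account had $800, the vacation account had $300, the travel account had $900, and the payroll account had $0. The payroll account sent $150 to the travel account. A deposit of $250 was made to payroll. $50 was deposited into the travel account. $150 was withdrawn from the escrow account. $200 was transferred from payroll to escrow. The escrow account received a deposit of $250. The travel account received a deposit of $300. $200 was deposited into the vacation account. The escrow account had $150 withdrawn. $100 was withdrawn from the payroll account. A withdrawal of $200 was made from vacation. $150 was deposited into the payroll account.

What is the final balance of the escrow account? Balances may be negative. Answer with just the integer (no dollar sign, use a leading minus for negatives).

Tracking account balances step by step:
Start: escrow=800, vacation=300, travel=900, payroll=0
Event 1 (transfer 150 payroll -> travel): payroll: 0 - 150 = -150, travel: 900 + 150 = 1050. Balances: escrow=800, vacation=300, travel=1050, payroll=-150
Event 2 (deposit 250 to payroll): payroll: -150 + 250 = 100. Balances: escrow=800, vacation=300, travel=1050, payroll=100
Event 3 (deposit 50 to travel): travel: 1050 + 50 = 1100. Balances: escrow=800, vacation=300, travel=1100, payroll=100
Event 4 (withdraw 150 from escrow): escrow: 800 - 150 = 650. Balances: escrow=650, vacation=300, travel=1100, payroll=100
Event 5 (transfer 200 payroll -> escrow): payroll: 100 - 200 = -100, escrow: 650 + 200 = 850. Balances: escrow=850, vacation=300, travel=1100, payroll=-100
Event 6 (deposit 250 to escrow): escrow: 850 + 250 = 1100. Balances: escrow=1100, vacation=300, travel=1100, payroll=-100
Event 7 (deposit 300 to travel): travel: 1100 + 300 = 1400. Balances: escrow=1100, vacation=300, travel=1400, payroll=-100
Event 8 (deposit 200 to vacation): vacation: 300 + 200 = 500. Balances: escrow=1100, vacation=500, travel=1400, payroll=-100
Event 9 (withdraw 150 from escrow): escrow: 1100 - 150 = 950. Balances: escrow=950, vacation=500, travel=1400, payroll=-100
Event 10 (withdraw 100 from payroll): payroll: -100 - 100 = -200. Balances: escrow=950, vacation=500, travel=1400, payroll=-200
Event 11 (withdraw 200 from vacation): vacation: 500 - 200 = 300. Balances: escrow=950, vacation=300, travel=1400, payroll=-200
Event 12 (deposit 150 to payroll): payroll: -200 + 150 = -50. Balances: escrow=950, vacation=300, travel=1400, payroll=-50

Final balance of escrow: 950

Answer: 950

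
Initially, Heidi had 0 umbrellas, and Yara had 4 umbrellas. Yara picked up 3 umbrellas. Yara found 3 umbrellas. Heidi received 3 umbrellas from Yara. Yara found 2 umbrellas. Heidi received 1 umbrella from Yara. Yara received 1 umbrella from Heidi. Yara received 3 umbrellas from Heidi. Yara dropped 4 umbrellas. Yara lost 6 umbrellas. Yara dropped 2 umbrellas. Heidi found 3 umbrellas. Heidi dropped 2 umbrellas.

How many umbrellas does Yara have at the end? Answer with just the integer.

Answer: 0

Derivation:
Tracking counts step by step:
Start: Heidi=0, Yara=4
Event 1 (Yara +3): Yara: 4 -> 7. State: Heidi=0, Yara=7
Event 2 (Yara +3): Yara: 7 -> 10. State: Heidi=0, Yara=10
Event 3 (Yara -> Heidi, 3): Yara: 10 -> 7, Heidi: 0 -> 3. State: Heidi=3, Yara=7
Event 4 (Yara +2): Yara: 7 -> 9. State: Heidi=3, Yara=9
Event 5 (Yara -> Heidi, 1): Yara: 9 -> 8, Heidi: 3 -> 4. State: Heidi=4, Yara=8
Event 6 (Heidi -> Yara, 1): Heidi: 4 -> 3, Yara: 8 -> 9. State: Heidi=3, Yara=9
Event 7 (Heidi -> Yara, 3): Heidi: 3 -> 0, Yara: 9 -> 12. State: Heidi=0, Yara=12
Event 8 (Yara -4): Yara: 12 -> 8. State: Heidi=0, Yara=8
Event 9 (Yara -6): Yara: 8 -> 2. State: Heidi=0, Yara=2
Event 10 (Yara -2): Yara: 2 -> 0. State: Heidi=0, Yara=0
Event 11 (Heidi +3): Heidi: 0 -> 3. State: Heidi=3, Yara=0
Event 12 (Heidi -2): Heidi: 3 -> 1. State: Heidi=1, Yara=0

Yara's final count: 0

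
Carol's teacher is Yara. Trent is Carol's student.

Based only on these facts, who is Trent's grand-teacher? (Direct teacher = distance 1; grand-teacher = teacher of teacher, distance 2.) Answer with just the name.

Answer: Yara

Derivation:
Reconstructing the teacher chain from the given facts:
  Yara -> Carol -> Trent
(each arrow means 'teacher of the next')
Positions in the chain (0 = top):
  position of Yara: 0
  position of Carol: 1
  position of Trent: 2

Trent is at position 2; the grand-teacher is 2 steps up the chain, i.e. position 0: Yara.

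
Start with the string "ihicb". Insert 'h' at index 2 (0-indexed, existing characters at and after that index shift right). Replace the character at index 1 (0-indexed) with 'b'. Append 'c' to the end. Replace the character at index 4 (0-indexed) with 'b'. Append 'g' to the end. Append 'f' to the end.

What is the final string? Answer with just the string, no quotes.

Applying each edit step by step:
Start: "ihicb"
Op 1 (insert 'h' at idx 2): "ihicb" -> "ihhicb"
Op 2 (replace idx 1: 'h' -> 'b'): "ihhicb" -> "ibhicb"
Op 3 (append 'c'): "ibhicb" -> "ibhicbc"
Op 4 (replace idx 4: 'c' -> 'b'): "ibhicbc" -> "ibhibbc"
Op 5 (append 'g'): "ibhibbc" -> "ibhibbcg"
Op 6 (append 'f'): "ibhibbcg" -> "ibhibbcgf"

Answer: ibhibbcgf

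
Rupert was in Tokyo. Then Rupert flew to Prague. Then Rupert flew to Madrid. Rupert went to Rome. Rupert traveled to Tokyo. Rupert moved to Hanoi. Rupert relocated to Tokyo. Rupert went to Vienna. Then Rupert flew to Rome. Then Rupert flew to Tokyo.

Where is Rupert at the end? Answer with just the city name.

Tracking Rupert's location:
Start: Rupert is in Tokyo.
After move 1: Tokyo -> Prague. Rupert is in Prague.
After move 2: Prague -> Madrid. Rupert is in Madrid.
After move 3: Madrid -> Rome. Rupert is in Rome.
After move 4: Rome -> Tokyo. Rupert is in Tokyo.
After move 5: Tokyo -> Hanoi. Rupert is in Hanoi.
After move 6: Hanoi -> Tokyo. Rupert is in Tokyo.
After move 7: Tokyo -> Vienna. Rupert is in Vienna.
After move 8: Vienna -> Rome. Rupert is in Rome.
After move 9: Rome -> Tokyo. Rupert is in Tokyo.

Answer: Tokyo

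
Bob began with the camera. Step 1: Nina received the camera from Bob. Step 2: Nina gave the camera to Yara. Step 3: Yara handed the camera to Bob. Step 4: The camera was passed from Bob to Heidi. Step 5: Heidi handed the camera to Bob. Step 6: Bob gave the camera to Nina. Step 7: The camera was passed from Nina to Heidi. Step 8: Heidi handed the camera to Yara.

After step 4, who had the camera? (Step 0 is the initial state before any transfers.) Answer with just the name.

Tracking the camera holder through step 4:
After step 0 (start): Bob
After step 1: Nina
After step 2: Yara
After step 3: Bob
After step 4: Heidi

At step 4, the holder is Heidi.

Answer: Heidi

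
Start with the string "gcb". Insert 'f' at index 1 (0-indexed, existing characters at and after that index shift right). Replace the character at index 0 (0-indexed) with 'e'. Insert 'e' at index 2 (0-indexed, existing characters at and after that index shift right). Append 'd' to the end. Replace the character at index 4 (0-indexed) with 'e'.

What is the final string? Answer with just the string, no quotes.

Applying each edit step by step:
Start: "gcb"
Op 1 (insert 'f' at idx 1): "gcb" -> "gfcb"
Op 2 (replace idx 0: 'g' -> 'e'): "gfcb" -> "efcb"
Op 3 (insert 'e' at idx 2): "efcb" -> "efecb"
Op 4 (append 'd'): "efecb" -> "efecbd"
Op 5 (replace idx 4: 'b' -> 'e'): "efecbd" -> "efeced"

Answer: efeced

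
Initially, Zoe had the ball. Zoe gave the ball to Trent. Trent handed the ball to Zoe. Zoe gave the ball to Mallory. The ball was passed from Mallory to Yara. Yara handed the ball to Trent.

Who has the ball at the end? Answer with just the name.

Tracking the ball through each event:
Start: Zoe has the ball.
After event 1: Trent has the ball.
After event 2: Zoe has the ball.
After event 3: Mallory has the ball.
After event 4: Yara has the ball.
After event 5: Trent has the ball.

Answer: Trent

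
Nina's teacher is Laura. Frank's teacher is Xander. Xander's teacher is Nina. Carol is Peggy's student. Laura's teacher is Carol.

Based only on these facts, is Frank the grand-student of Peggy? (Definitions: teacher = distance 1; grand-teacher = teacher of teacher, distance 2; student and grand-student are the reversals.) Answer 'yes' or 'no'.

Answer: no

Derivation:
Reconstructing the teacher chain from the given facts:
  Peggy -> Carol -> Laura -> Nina -> Xander -> Frank
(each arrow means 'teacher of the next')
Positions in the chain (0 = top):
  position of Peggy: 0
  position of Carol: 1
  position of Laura: 2
  position of Nina: 3
  position of Xander: 4
  position of Frank: 5

Frank is at position 5, Peggy is at position 0; signed distance (j - i) = -5.
'grand-student' requires j - i = -2. Actual distance is -5, so the relation does NOT hold.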